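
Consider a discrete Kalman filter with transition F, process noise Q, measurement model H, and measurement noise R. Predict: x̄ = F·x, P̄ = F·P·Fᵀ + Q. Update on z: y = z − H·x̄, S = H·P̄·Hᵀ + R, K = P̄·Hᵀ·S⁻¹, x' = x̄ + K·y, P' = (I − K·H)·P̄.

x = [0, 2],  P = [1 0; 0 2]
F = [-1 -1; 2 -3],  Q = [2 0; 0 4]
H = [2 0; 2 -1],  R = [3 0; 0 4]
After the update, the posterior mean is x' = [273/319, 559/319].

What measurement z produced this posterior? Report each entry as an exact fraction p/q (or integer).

x̄ = F·x = [-2, -6]
P̄ = F·P·Fᵀ + Q = [5 4; 4 26]
S = H·P̄·Hᵀ + R = [23 12; 12 34]
K = P̄·Hᵀ·S⁻¹ = [134/319 9/319; 244/319 -255/319]
x' − x̄ = [911/319, 2473/319] = K·y
y = (KᵀK)⁻¹·Kᵀ·(x' − x̄) = [7, -3]
z = y + H·x̄ = [7, -3] + [-4, 2] = [3, -1]

z = [3, -1]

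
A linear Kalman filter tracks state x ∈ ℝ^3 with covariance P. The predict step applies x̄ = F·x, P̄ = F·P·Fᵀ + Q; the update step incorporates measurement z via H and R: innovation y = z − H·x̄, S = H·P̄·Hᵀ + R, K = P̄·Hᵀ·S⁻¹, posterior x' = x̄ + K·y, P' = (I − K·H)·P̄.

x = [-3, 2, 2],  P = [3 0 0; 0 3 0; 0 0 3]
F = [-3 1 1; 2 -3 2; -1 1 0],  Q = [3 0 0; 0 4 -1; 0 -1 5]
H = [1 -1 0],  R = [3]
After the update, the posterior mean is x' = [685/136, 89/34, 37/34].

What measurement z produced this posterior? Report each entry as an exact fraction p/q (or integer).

x̄ = F·x = [13, -8, 5]
P̄ = F·P·Fᵀ + Q = [36 -21 12; -21 55 -16; 12 -16 11]
S = H·P̄·Hᵀ + R = [136]
K = P̄·Hᵀ·S⁻¹ = [57/136; -19/34; 7/34]
x' − x̄ = [-1083/136, 361/34, -133/34] = K·y
y = (KᵀK)⁻¹·Kᵀ·(x' − x̄) = [-19]
z = y + H·x̄ = [-19] + [21] = [2]

z = [2]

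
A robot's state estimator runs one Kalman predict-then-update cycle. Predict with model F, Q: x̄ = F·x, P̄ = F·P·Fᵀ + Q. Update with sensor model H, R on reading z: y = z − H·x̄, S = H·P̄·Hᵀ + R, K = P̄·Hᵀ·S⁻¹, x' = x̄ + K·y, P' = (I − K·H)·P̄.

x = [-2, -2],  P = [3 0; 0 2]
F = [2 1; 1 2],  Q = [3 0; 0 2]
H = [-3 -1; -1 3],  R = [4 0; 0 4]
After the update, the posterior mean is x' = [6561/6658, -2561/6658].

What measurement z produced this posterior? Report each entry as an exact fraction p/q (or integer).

z = [-3, -2]

x̄ = F·x = [-6, -6]
P̄ = F·P·Fᵀ + Q = [17 10; 10 13]
S = H·P̄·Hᵀ + R = [230 -68; -68 78]
K = P̄·Hᵀ·S⁻¹ = [-1937/6658 -579/6658; -691/6658 1873/6658]
x' − x̄ = [46509/6658, 37387/6658] = K·y
y = (KᵀK)⁻¹·Kᵀ·(x' − x̄) = [-27, 10]
z = y + H·x̄ = [-27, 10] + [24, -12] = [-3, -2]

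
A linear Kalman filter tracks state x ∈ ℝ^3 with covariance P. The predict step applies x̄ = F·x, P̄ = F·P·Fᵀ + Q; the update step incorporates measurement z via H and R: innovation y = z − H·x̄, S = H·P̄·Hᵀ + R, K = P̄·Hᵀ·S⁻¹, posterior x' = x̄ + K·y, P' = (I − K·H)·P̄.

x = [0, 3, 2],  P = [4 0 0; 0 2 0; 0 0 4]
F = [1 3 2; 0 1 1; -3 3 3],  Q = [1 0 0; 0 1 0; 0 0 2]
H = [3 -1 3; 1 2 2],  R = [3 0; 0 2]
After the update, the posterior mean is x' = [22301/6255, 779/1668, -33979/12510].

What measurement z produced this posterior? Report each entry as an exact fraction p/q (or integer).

x̄ = F·x = [13, 5, 15]
P̄ = F·P·Fᵀ + Q = [39 14 30; 14 7 18; 30 18 92]
S = H·P̄·Hᵀ + R = [1537 1067; 1067 757]
K = P̄·Hᵀ·S⁻¹ = [2648/6255 -2683/6255; -61/1668 227/1668; -1657/12510 6467/12510]
x' − x̄ = [-59014/6255, -7561/1668, -221629/12510] = K·y
y = (KᵀK)⁻¹·Kᵀ·(x' − x̄) = [-77, -54]
z = y + H·x̄ = [-77, -54] + [79, 53] = [2, -1]

z = [2, -1]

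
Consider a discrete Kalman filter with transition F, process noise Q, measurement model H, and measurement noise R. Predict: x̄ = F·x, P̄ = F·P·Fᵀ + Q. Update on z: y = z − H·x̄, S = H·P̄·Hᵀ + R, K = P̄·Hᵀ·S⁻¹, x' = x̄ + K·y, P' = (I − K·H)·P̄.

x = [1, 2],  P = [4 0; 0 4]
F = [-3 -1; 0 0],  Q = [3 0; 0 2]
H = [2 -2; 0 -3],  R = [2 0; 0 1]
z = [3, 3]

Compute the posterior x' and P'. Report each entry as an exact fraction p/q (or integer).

x' = [788/1657, -1592/1657]
P' = [989/1657 172/1657; 172/1657 174/1657]

x̄ = F·x = [-5, 0]
P̄ = F·P·Fᵀ + Q = [43 0; 0 2]
y = z − H·x̄ = [13, 3]
S = H·P̄·Hᵀ + R = [182 12; 12 19]
K = P̄·Hᵀ·S⁻¹ = [817/1657 -516/1657; -2/1657 -522/1657]
x' = x̄ + K·y = [788/1657, -1592/1657]
P' = (I − K·H)·P̄ = [989/1657 172/1657; 172/1657 174/1657]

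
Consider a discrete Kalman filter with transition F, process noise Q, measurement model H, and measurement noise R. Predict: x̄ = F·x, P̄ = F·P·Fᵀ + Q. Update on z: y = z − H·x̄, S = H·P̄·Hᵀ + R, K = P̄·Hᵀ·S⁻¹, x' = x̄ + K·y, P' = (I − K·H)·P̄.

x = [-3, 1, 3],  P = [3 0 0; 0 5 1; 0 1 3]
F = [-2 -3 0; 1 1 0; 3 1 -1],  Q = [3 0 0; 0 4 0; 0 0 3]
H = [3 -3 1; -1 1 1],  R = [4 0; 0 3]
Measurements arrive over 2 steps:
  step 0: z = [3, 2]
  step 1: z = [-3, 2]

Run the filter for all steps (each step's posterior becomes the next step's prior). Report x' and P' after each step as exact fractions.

step 0: x' = [-507/39448, -7083/19724, 50099/39448], P' = [104433/39448 46197/19724 -6537/39448; 46197/19724 24377/9862 2627/19724; -6537/39448 2627/19724 70337/39448]
step 1: x' = [-15899292/18145979, 292001267/816569055, 474486208/816569055], P' = [43407297/18145979 37763943/18145979 -6813582/18145979; 37763943/18145979 1801000922/816569055 -62858687/816569055; -6813582/18145979 -62858687/816569055 1331021597/816569055]

step 0: x̄ = F·x = [3, -2, -11]
step 0: P̄ = F·P·Fᵀ + Q = [60 -21 -30; -21 12 13; -30 13 36]
step 0: y = z − H·x̄ = [-1, 18]
step 0: S = H·P̄·Hᵀ + R = [808 -392; -392 239]
step 0: K = P̄·Hᵀ·S⁻¹ = [7395/39448 -774/4931; -1261/19724 432/4931; 8741/39448 3422/4931]
step 0: x' = x̄ + K·y = [-507/39448, -7083/19724, 50099/39448]
step 0: P' = (I − K·H)·P̄ = [104433/39448 46197/19724 -6537/39448; 46197/19724 24377/9862 2627/19724; -6537/39448 2627/19724 70337/39448]
step 1: x̄ = F·x = [5439/4931, -14673/39448, -32893/19724]
step 1: P̄ = F·P·Fᵀ + Q = [315297/4931 -120420/4931 -241596/4931; -120420/4931 544521/39448 390833/19724; -241596/4931 390833/19724 452291/9862]
step 1: y = z − H·x̄ = [-227113/39448, 202867/39448]
step 1: S = H·P̄·Hᵀ + R = [30622905/39448 -18600555/39448; -18600555/39448 12349993/39448]
step 1: K = P̄·Hᵀ·S⁻¹ = [2529120/18145979 -4152312/18145979; -91932287/816569055 861440/54437937; 149941022/816569055 34994980/54437937]
step 1: x' = x̄ + K·y = [-15899292/18145979, 292001267/816569055, 474486208/816569055]
step 1: P' = (I − K·H)·P̄ = [43407297/18145979 37763943/18145979 -6813582/18145979; 37763943/18145979 1801000922/816569055 -62858687/816569055; -6813582/18145979 -62858687/816569055 1331021597/816569055]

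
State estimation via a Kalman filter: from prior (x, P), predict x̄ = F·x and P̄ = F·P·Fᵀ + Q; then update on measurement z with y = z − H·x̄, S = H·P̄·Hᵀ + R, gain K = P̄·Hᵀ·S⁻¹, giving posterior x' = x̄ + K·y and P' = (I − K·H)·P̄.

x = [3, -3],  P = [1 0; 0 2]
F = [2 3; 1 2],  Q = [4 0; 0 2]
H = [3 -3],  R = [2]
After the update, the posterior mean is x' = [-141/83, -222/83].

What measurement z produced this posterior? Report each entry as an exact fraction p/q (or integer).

z = [3]

x̄ = F·x = [-3, -3]
P̄ = F·P·Fᵀ + Q = [26 14; 14 11]
S = H·P̄·Hᵀ + R = [83]
K = P̄·Hᵀ·S⁻¹ = [36/83; 9/83]
x' − x̄ = [108/83, 27/83] = K·y
y = (KᵀK)⁻¹·Kᵀ·(x' − x̄) = [3]
z = y + H·x̄ = [3] + [0] = [3]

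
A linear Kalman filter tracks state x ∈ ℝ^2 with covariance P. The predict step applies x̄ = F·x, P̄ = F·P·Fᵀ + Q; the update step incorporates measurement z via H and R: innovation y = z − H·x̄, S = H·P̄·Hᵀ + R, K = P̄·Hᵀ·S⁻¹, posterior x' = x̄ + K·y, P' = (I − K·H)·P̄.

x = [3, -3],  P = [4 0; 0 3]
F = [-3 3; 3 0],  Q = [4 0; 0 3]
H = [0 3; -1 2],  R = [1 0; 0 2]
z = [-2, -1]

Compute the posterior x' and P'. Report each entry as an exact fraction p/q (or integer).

x̄ = F·x = [-18, 9]
P̄ = F·P·Fᵀ + Q = [67 -36; -36 39]
y = z − H·x̄ = [-29, -37]
S = H·P̄·Hᵀ + R = [352 342; 342 369]
K = P̄·Hᵀ·S⁻¹ = [427/718 -2998/3231; 465/1436 19/2154]
x' = x̄ + K·y = [-5911/6462, -3089/4308]
P' = (I − K·H)·P̄ = [7277/3231 427/2154; 427/2154 155/1436]

x' = [-5911/6462, -3089/4308]
P' = [7277/3231 427/2154; 427/2154 155/1436]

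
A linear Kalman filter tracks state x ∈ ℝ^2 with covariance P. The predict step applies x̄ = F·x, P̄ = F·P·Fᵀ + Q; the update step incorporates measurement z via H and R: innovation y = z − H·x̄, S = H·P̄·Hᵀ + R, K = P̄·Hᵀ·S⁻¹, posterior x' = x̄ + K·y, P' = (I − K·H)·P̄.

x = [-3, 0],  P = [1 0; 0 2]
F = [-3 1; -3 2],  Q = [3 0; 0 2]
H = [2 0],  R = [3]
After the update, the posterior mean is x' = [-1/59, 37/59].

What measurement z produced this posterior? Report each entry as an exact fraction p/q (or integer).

z = [-1]

x̄ = F·x = [9, 9]
P̄ = F·P·Fᵀ + Q = [14 13; 13 19]
S = H·P̄·Hᵀ + R = [59]
K = P̄·Hᵀ·S⁻¹ = [28/59; 26/59]
x' − x̄ = [-532/59, -494/59] = K·y
y = (KᵀK)⁻¹·Kᵀ·(x' − x̄) = [-19]
z = y + H·x̄ = [-19] + [18] = [-1]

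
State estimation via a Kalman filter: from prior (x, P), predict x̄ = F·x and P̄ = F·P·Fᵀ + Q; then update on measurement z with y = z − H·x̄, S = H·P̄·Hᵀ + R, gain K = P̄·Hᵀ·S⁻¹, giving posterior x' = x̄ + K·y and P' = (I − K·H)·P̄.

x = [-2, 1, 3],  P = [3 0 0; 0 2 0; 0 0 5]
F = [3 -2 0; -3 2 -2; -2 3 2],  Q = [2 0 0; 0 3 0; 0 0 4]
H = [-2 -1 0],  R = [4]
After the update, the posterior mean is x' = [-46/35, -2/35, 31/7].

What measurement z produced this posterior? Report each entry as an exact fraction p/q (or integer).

z = [2]

x̄ = F·x = [-8, 2, 13]
P̄ = F·P·Fᵀ + Q = [37 -35 -30; -35 58 10; -30 10 54]
S = H·P̄·Hᵀ + R = [70]
K = P̄·Hᵀ·S⁻¹ = [-39/70; 6/35; 5/7]
x' − x̄ = [234/35, -72/35, -60/7] = K·y
y = (KᵀK)⁻¹·Kᵀ·(x' − x̄) = [-12]
z = y + H·x̄ = [-12] + [14] = [2]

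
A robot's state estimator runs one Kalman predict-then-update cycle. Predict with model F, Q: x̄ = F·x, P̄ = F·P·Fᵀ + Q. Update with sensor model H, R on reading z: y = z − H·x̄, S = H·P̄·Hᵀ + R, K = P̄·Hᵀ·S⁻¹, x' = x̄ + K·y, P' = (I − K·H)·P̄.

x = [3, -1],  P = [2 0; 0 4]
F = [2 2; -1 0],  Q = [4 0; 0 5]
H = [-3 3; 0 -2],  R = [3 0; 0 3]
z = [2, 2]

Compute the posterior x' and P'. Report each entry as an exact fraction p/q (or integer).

x' = [-2084/1289, -2599/2578]
P' = [1212/1289 804/1289; 804/1289 1641/2578]

x̄ = F·x = [4, -3]
P̄ = F·P·Fᵀ + Q = [28 -4; -4 7]
y = z − H·x̄ = [23, -4]
S = H·P̄·Hᵀ + R = [390 -66; -66 31]
K = P̄·Hᵀ·S⁻¹ = [-408/1289 -536/1289; 33/2578 -547/1289]
x' = x̄ + K·y = [-2084/1289, -2599/2578]
P' = (I − K·H)·P̄ = [1212/1289 804/1289; 804/1289 1641/2578]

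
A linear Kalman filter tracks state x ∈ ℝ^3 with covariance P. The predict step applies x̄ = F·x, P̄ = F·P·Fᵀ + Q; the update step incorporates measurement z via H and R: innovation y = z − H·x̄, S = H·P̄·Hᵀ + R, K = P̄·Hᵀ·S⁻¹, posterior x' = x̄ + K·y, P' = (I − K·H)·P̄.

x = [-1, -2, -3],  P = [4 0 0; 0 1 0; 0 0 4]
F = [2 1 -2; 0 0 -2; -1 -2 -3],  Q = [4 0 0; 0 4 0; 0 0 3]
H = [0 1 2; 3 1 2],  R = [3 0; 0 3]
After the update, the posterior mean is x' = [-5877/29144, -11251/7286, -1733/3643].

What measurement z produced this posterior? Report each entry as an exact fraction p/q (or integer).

z = [-3, -3]

x̄ = F·x = [2, 6, 14]
P̄ = F·P·Fᵀ + Q = [37 16 14; 16 20 24; 14 24 47]
S = H·P̄·Hᵀ + R = [307 436; 436 904]
K = P̄·Hᵀ·S⁻¹ = [-2317/7286 9467/29144; 454/3643 497/7286; 1538/3643 -97/3643]
x' − x̄ = [-64165/29144, -54967/7286, -52735/3643] = K·y
y = (KᵀK)⁻¹·Kᵀ·(x' − x̄) = [-37, -43]
z = y + H·x̄ = [-37, -43] + [34, 40] = [-3, -3]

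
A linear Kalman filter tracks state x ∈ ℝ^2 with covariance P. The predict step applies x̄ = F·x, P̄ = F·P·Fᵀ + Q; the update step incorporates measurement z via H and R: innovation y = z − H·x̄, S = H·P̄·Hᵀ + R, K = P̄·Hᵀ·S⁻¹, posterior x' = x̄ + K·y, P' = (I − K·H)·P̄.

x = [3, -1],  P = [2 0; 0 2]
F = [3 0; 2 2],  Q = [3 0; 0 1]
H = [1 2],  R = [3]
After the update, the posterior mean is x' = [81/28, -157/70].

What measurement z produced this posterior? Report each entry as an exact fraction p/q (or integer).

x̄ = F·x = [9, 4]
P̄ = F·P·Fᵀ + Q = [21 12; 12 17]
S = H·P̄·Hᵀ + R = [140]
K = P̄·Hᵀ·S⁻¹ = [9/28; 23/70]
x' − x̄ = [-171/28, -437/70] = K·y
y = (KᵀK)⁻¹·Kᵀ·(x' − x̄) = [-19]
z = y + H·x̄ = [-19] + [17] = [-2]

z = [-2]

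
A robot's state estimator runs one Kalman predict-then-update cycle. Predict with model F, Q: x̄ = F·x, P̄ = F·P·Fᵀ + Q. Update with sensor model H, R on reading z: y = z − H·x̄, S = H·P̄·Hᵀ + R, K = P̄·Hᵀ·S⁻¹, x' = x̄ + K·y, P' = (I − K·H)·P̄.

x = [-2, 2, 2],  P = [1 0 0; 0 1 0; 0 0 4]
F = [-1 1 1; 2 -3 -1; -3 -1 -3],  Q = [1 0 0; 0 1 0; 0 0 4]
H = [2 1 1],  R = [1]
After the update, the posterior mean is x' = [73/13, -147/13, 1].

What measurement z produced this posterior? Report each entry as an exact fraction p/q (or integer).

x̄ = F·x = [6, -12, -2]
P̄ = F·P·Fᵀ + Q = [7 -9 -10; -9 18 9; -10 9 50]
S = H·P̄·Hᵀ + R = [39]
K = P̄·Hᵀ·S⁻¹ = [-5/39; 3/13; 1]
x' − x̄ = [-5/13, 9/13, 3] = K·y
y = (KᵀK)⁻¹·Kᵀ·(x' − x̄) = [3]
z = y + H·x̄ = [3] + [-2] = [1]

z = [1]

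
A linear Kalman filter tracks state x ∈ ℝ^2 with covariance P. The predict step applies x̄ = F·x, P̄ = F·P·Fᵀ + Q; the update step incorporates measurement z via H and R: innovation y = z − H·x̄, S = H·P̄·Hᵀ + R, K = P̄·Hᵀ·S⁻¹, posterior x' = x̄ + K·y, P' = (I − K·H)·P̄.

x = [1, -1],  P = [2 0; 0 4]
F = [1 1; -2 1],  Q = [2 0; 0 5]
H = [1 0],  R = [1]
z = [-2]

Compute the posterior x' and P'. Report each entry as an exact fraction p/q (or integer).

x̄ = F·x = [0, -3]
P̄ = F·P·Fᵀ + Q = [8 0; 0 17]
y = z − H·x̄ = [-2]
S = H·P̄·Hᵀ + R = [9]
K = P̄·Hᵀ·S⁻¹ = [8/9; 0]
x' = x̄ + K·y = [-16/9, -3]
P' = (I − K·H)·P̄ = [8/9 0; 0 17]

x' = [-16/9, -3]
P' = [8/9 0; 0 17]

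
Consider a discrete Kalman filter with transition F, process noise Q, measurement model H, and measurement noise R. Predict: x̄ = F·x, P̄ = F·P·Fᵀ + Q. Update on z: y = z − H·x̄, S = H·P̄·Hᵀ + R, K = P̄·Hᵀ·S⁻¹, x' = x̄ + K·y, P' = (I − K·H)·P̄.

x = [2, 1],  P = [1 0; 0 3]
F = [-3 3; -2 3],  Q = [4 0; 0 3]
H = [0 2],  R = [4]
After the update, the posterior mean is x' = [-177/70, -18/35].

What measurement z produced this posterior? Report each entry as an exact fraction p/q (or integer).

z = [-1]

x̄ = F·x = [-3, -1]
P̄ = F·P·Fᵀ + Q = [40 33; 33 34]
S = H·P̄·Hᵀ + R = [140]
K = P̄·Hᵀ·S⁻¹ = [33/70; 17/35]
x' − x̄ = [33/70, 17/35] = K·y
y = (KᵀK)⁻¹·Kᵀ·(x' − x̄) = [1]
z = y + H·x̄ = [1] + [-2] = [-1]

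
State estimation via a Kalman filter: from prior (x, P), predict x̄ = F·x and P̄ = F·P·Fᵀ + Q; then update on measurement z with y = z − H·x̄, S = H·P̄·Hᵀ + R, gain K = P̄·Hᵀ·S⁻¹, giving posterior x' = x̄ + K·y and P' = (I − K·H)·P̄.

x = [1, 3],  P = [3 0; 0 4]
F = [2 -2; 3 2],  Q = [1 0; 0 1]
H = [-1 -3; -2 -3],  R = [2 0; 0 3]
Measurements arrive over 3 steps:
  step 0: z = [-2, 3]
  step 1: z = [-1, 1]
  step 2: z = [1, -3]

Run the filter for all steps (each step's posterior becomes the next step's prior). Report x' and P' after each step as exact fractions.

step 0: x̄ = F·x = [-4, 9]
step 0: P̄ = F·P·Fᵀ + Q = [29 2; 2 44]
step 0: y = z − H·x̄ = [21, 22]
step 0: S = H·P̄·Hᵀ + R = [439 472; 472 539]
step 0: K = P̄·Hᵀ·S⁻¹ = [11343/13837 -11576/13837; -8034/13837 3544/13837]
step 0: x' = x̄ + K·y = [-71817/13837, 33787/13837]
step 0: P' = (I − K·H)·P̄ = [57414/13837 -26700/13837; -26700/13837 14256/13837]
step 1: x̄ = F·x = [-211208/13837, -147877/13837]
step 1: P̄ = F·P·Fᵀ + Q = [514117/13837 340860/13837; 340860/13837 267187/13837]
step 1: y = z − H·x̄ = [-668676/13837, -852210/13837]
step 1: S = H·P̄·Hᵀ + R = [4991634/13837 6500657/13837; 6500657/13837 8592982/13837]
step 1: K = P̄·Hᵀ·S⁻¹ = [9165912/45853847 -17877631/45853847; -12611265/45853847 1625439/45853847]
step 1: x' = x̄ + K·y = [-41788594/45853847, 19289263/45853847]
step 1: P' = (I − K·H)·P̄ = [71964717/45853847 -30098847/45853847; -30098847/45853847 18440459/45853847]
step 2: x̄ = F·x = [-122155714/45853847, -86787256/45853847]
step 2: P̄ = F·P·Fᵀ + Q = [648265327/45853847 418224160/45853847; 418224160/45853847 406111972/45853847]
step 2: y = z − H·x̄ = [-336663635/45853847, -642234737/45853847]
step 2: S = H·P̄·Hᵀ + R = [6904325729/45853847 8715555842/45853847; 8715555842/45853847 11404320517/45853847]
step 2: K = P̄·Hᵀ·S⁻¹ = [11633499447/60588808007 -3206388448/8655544001; -16471222140/60588808007 238743212/8655544001]
step 2: x' = x̄ + K·y = [9648459741/8655544001, -2449955400/8655544001]
step 2: P' = (I − K·H)·P̄ = [90601156302/60588808007 -37956051732/60588808007; -37956051732/60588808007 23632832004/60588808007]

step 0: x' = [-71817/13837, 33787/13837], P' = [57414/13837 -26700/13837; -26700/13837 14256/13837]
step 1: x' = [-41788594/45853847, 19289263/45853847], P' = [71964717/45853847 -30098847/45853847; -30098847/45853847 18440459/45853847]
step 2: x' = [9648459741/8655544001, -2449955400/8655544001], P' = [90601156302/60588808007 -37956051732/60588808007; -37956051732/60588808007 23632832004/60588808007]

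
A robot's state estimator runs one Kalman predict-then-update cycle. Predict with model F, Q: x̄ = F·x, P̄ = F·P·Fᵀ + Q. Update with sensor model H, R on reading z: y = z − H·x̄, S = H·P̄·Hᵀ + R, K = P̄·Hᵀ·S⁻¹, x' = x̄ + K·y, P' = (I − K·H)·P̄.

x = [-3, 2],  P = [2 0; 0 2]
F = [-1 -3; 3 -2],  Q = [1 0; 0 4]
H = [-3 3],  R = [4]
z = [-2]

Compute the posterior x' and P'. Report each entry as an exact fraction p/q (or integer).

x' = [-465/71, -2599/355]
P' = [1086/71 1074/71; 1074/71 5466/355]

x̄ = F·x = [-3, -13]
P̄ = F·P·Fᵀ + Q = [21 6; 6 30]
y = z − H·x̄ = [28]
S = H·P̄·Hᵀ + R = [355]
K = P̄·Hᵀ·S⁻¹ = [-9/71; 72/355]
x' = x̄ + K·y = [-465/71, -2599/355]
P' = (I − K·H)·P̄ = [1086/71 1074/71; 1074/71 5466/355]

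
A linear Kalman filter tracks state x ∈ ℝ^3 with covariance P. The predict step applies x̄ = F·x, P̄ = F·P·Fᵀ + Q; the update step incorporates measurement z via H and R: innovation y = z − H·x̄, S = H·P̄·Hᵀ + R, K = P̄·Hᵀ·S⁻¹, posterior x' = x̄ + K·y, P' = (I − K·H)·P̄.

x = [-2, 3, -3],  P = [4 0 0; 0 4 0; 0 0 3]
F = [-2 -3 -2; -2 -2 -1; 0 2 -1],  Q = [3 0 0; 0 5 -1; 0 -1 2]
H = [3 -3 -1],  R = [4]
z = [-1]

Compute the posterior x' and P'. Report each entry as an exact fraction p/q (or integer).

x' = [104/23, 55/23, 174/23]
P' = [5767/184 734/23 -639/184; 734/23 792/23 -190/23; -639/184 -190/23 2775/184]

x̄ = F·x = [1, 1, 9]
P̄ = F·P·Fᵀ + Q = [67 46 -18; 46 40 -14; -18 -14 21]
y = z − H·x̄ = [8]
S = H·P̄·Hᵀ + R = [184]
K = P̄·Hᵀ·S⁻¹ = [81/184; 4/23; -33/184]
x' = x̄ + K·y = [104/23, 55/23, 174/23]
P' = (I − K·H)·P̄ = [5767/184 734/23 -639/184; 734/23 792/23 -190/23; -639/184 -190/23 2775/184]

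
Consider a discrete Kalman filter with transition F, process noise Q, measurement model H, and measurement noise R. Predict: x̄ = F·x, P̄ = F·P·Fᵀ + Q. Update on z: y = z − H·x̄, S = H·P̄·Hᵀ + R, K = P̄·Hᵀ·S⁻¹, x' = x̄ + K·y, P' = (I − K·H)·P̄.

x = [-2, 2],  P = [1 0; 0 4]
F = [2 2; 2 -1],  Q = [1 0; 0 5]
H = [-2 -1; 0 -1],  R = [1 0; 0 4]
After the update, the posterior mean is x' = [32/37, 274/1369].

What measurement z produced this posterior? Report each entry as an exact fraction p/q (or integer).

z = [-2, -2]

x̄ = F·x = [0, -6]
P̄ = F·P·Fᵀ + Q = [21 -4; -4 13]
S = H·P̄·Hᵀ + R = [82 5; 5 17]
K = P̄·Hᵀ·S⁻¹ = [-18/37 14/37; -20/1369 -1041/1369]
x' − x̄ = [32/37, 8488/1369] = K·y
y = (KᵀK)⁻¹·Kᵀ·(x' − x̄) = [-8, -8]
z = y + H·x̄ = [-8, -8] + [6, 6] = [-2, -2]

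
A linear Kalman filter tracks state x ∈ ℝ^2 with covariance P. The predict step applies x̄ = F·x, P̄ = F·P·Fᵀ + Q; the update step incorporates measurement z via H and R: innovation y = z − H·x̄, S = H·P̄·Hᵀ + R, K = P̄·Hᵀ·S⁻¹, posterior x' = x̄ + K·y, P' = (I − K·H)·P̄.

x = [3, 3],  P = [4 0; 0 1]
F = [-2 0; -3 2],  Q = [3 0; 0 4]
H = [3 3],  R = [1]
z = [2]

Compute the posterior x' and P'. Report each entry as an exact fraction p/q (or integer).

x' = [-2259/1000, 729/250]
P' = [2359/1000 -579/250; -579/250 298/125]

x̄ = F·x = [-6, -3]
P̄ = F·P·Fᵀ + Q = [19 24; 24 44]
y = z − H·x̄ = [29]
S = H·P̄·Hᵀ + R = [1000]
K = P̄·Hᵀ·S⁻¹ = [129/1000; 51/250]
x' = x̄ + K·y = [-2259/1000, 729/250]
P' = (I − K·H)·P̄ = [2359/1000 -579/250; -579/250 298/125]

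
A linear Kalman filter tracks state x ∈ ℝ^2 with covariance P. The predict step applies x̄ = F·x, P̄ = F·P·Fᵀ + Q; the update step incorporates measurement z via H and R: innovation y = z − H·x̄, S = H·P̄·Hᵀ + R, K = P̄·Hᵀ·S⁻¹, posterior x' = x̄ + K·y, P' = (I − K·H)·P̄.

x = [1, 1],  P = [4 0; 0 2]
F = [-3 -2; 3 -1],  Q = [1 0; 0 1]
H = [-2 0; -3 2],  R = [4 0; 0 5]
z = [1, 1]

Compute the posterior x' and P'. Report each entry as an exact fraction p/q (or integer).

x' = [-5485/8198, -2233/4099]
P' = [3149/4099 4226/4099; 4226/4099 10429/4099]

x̄ = F·x = [-5, 2]
P̄ = F·P·Fᵀ + Q = [45 -32; -32 39]
y = z − H·x̄ = [-9, -18]
S = H·P̄·Hᵀ + R = [184 398; 398 950]
K = P̄·Hᵀ·S⁻¹ = [-3149/8198 -199/4099; -2113/4099 1636/4099]
x' = x̄ + K·y = [-5485/8198, -2233/4099]
P' = (I − K·H)·P̄ = [3149/4099 4226/4099; 4226/4099 10429/4099]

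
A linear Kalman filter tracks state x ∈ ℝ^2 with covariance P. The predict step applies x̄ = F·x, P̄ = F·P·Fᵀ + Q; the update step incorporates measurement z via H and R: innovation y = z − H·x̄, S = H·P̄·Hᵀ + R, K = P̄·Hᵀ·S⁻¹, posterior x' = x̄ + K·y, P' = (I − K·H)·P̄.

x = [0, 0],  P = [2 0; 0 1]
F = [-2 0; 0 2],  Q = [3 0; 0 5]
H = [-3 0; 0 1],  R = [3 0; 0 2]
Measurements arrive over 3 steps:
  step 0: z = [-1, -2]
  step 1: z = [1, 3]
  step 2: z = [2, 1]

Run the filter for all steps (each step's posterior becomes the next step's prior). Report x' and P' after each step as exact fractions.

step 0: x' = [11/34, -18/11], P' = [11/34 0; 0 18/11]
step 1: x' = [-21/59, 309/149], P' = [73/236 0; 0 254/149]
step 2: x' = [-458/809, 2997/2059], P' = [250/809 0; 0 3522/2059]

step 0: x̄ = F·x = [0, 0]
step 0: P̄ = F·P·Fᵀ + Q = [11 0; 0 9]
step 0: y = z − H·x̄ = [-1, -2]
step 0: S = H·P̄·Hᵀ + R = [102 0; 0 11]
step 0: K = P̄·Hᵀ·S⁻¹ = [-11/34 0; 0 9/11]
step 0: x' = x̄ + K·y = [11/34, -18/11]
step 0: P' = (I − K·H)·P̄ = [11/34 0; 0 18/11]
step 1: x̄ = F·x = [-11/17, -36/11]
step 1: P̄ = F·P·Fᵀ + Q = [73/17 0; 0 127/11]
step 1: y = z − H·x̄ = [-16/17, 69/11]
step 1: S = H·P̄·Hᵀ + R = [708/17 0; 0 149/11]
step 1: K = P̄·Hᵀ·S⁻¹ = [-73/236 0; 0 127/149]
step 1: x' = x̄ + K·y = [-21/59, 309/149]
step 1: P' = (I − K·H)·P̄ = [73/236 0; 0 254/149]
step 2: x̄ = F·x = [42/59, 618/149]
step 2: P̄ = F·P·Fᵀ + Q = [250/59 0; 0 1761/149]
step 2: y = z − H·x̄ = [244/59, -469/149]
step 2: S = H·P̄·Hᵀ + R = [2427/59 0; 0 2059/149]
step 2: K = P̄·Hᵀ·S⁻¹ = [-250/809 0; 0 1761/2059]
step 2: x' = x̄ + K·y = [-458/809, 2997/2059]
step 2: P' = (I − K·H)·P̄ = [250/809 0; 0 3522/2059]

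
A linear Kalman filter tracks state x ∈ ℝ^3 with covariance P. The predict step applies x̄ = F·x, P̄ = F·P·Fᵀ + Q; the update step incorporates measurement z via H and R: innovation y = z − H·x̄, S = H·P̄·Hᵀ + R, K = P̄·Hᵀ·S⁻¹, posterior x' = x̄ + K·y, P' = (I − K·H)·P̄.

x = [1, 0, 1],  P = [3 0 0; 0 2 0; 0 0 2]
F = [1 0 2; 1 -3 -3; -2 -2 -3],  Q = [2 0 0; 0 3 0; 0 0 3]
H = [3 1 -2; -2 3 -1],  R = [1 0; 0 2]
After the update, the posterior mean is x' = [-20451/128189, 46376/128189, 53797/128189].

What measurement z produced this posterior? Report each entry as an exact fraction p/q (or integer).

z = [-1, 1]

x̄ = F·x = [3, -2, -5]
P̄ = F·P·Fᵀ + Q = [13 -9 -18; -9 42 24; -18 24 41]
S = H·P̄·Hᵀ + R = [390 -119; -119 365]
K = P̄·Hᵀ·S⁻¹ = [19925/128189 -5796/128189; 2235/128189 42873/128189; -32907/128189 12802/128189]
x' − x̄ = [-405018/128189, 302754/128189, 694742/128189] = K·y
y = (KᵀK)⁻¹·Kᵀ·(x' − x̄) = [-18, 8]
z = y + H·x̄ = [-18, 8] + [17, -7] = [-1, 1]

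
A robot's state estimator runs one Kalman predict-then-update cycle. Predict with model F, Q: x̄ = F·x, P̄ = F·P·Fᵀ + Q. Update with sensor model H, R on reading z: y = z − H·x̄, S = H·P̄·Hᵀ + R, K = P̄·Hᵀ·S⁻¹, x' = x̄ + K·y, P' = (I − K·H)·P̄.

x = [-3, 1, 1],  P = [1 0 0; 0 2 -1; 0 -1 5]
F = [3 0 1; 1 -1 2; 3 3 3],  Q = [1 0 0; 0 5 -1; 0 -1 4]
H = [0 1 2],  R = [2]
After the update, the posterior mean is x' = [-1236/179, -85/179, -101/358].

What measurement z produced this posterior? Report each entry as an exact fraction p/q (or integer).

z = [-1]

x̄ = F·x = [-8, -2, -3]
P̄ = F·P·Fᵀ + Q = [15 14 21; 14 32 23; 21 23 58]
S = H·P̄·Hᵀ + R = [358]
K = P̄·Hᵀ·S⁻¹ = [28/179; 39/179; 139/358]
x' − x̄ = [196/179, 273/179, 973/358] = K·y
y = (KᵀK)⁻¹·Kᵀ·(x' − x̄) = [7]
z = y + H·x̄ = [7] + [-8] = [-1]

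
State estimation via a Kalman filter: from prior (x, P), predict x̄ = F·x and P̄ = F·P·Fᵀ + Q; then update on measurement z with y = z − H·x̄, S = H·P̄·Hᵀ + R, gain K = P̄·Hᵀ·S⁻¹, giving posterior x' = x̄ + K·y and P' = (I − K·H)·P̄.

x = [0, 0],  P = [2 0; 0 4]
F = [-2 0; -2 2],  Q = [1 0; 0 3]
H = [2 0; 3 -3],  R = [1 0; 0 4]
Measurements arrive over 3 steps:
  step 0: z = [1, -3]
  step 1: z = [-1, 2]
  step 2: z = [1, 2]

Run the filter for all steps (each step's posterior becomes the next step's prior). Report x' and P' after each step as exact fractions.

step 0: x' = [3285/6772, 9901/6772], P' = [1647/6772 1643/6772; 1643/6772 4583/6772]
step 1: x' = [-619063/1464430, -1213127/1464430], P' = [155812/732215 142468/732215; 142468/732215 427792/732215]
step 2: x' = [149956741/292242428, -62047471/292242428], P' = [61888329/292242428 56679981/292242428; 56679981/292242428 170416593/292242428]

step 0: x̄ = F·x = [0, 0]
step 0: P̄ = F·P·Fᵀ + Q = [9 8; 8 27]
step 0: y = z − H·x̄ = [1, -3]
step 0: S = H·P̄·Hᵀ + R = [37 6; 6 184]
step 0: K = P̄·Hᵀ·S⁻¹ = [1647/3386 3/6772; 1643/3386 -2205/6772]
step 0: x' = x̄ + K·y = [3285/6772, 9901/6772]
step 0: P' = (I − K·H)·P̄ = [1647/6772 1643/6772; 1643/6772 4583/6772]
step 1: x̄ = F·x = [-3285/3386, 3308/1693]
step 1: P̄ = F·P·Fᵀ + Q = [3340/1693 4/1693; 4/1693 8023/1693]
step 1: y = z − H·x̄ = [1592/1693, 36475/3386]
step 1: S = H·P̄·Hᵀ + R = [15053/1693 20016/1693; 20016/1693 108967/1693]
step 1: K = P̄·Hᵀ·S⁻¹ = [311624/732215 10008/732215; 284936/732215 -213993/732215]
step 1: x' = x̄ + K·y = [-619063/1464430, -1213127/1464430]
step 1: P' = (I − K·H)·P̄ = [155812/732215 142468/732215; 142468/732215 427792/732215]
step 2: x̄ = F·x = [619063/732215, -594064/732215]
step 2: P̄ = F·P·Fᵀ + Q = [1355463/732215 53376/732215; 53376/732215 3391317/732215]
step 2: y = z − H·x̄ = [-505911/732215, -2174951/732215]
step 2: S = H·P̄·Hᵀ + R = [6154067/732215 7812522/732215; 7812522/732215 44689112/732215]
step 2: K = P̄·Hᵀ·S⁻¹ = [61888329/146121214 3906261/292242428; 56679981/146121214 -85302459/292242428]
step 2: x' = x̄ + K·y = [149956741/292242428, -62047471/292242428]
step 2: P' = (I − K·H)·P̄ = [61888329/292242428 56679981/292242428; 56679981/292242428 170416593/292242428]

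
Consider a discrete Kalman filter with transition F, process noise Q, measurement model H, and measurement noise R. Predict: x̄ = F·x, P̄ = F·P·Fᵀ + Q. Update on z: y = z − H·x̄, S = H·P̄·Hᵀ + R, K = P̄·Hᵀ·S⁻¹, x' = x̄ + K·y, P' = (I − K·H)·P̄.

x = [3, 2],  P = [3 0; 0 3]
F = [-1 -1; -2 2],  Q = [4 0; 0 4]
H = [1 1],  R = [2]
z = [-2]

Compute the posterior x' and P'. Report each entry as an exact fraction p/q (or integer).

x' = [-15/4, 3/2]
P' = [15/2 -7; -7 42/5]

x̄ = F·x = [-5, -2]
P̄ = F·P·Fᵀ + Q = [10 0; 0 28]
y = z − H·x̄ = [5]
S = H·P̄·Hᵀ + R = [40]
K = P̄·Hᵀ·S⁻¹ = [1/4; 7/10]
x' = x̄ + K·y = [-15/4, 3/2]
P' = (I − K·H)·P̄ = [15/2 -7; -7 42/5]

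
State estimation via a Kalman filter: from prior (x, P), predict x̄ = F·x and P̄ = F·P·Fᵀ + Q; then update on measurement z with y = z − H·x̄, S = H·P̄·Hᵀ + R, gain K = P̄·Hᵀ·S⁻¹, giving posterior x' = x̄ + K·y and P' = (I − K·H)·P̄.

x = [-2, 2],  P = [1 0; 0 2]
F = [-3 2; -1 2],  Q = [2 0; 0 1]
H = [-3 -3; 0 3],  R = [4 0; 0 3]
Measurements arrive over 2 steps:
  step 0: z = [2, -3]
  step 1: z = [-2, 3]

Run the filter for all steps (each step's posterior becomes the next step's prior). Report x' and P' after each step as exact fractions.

step 0: x' = [1027/2446, -2355/2446], P' = [1525/2446 -577/2446; -577/2446 661/2446]
step 1: x' = [182748/1893847, 1188938/1893847], P' = [1069395/1893847 -362655/1893847; -362655/1893847 445687/1893847]

step 0: x̄ = F·x = [10, 6]
step 0: P̄ = F·P·Fᵀ + Q = [19 11; 11 10]
step 0: y = z − H·x̄ = [50, -21]
step 0: S = H·P̄·Hᵀ + R = [463 -189; -189 93]
step 0: K = P̄·Hᵀ·S⁻¹ = [-711/2446 -577/2446; -63/2446 661/2446]
step 0: x' = x̄ + K·y = [1027/2446, -2355/2446]
step 0: P' = (I − K·H)·P̄ = [1525/2446 -577/2446; -577/2446 661/2446]
step 1: x̄ = F·x = [-7791/2446, -5737/2446]
step 1: P̄ = F·P·Fᵀ + Q = [28185/2446 11835/2446; 11835/2446 8923/2446]
step 1: y = z − H·x̄ = [-22738/1223, 24549/2446]
step 1: S = H·P̄·Hᵀ + R = [278393/1223 -93411/1223; -93411/1223 87645/2446]
step 1: K = P̄·Hᵀ·S⁻¹ = [-530055/1893847 -362655/1893847; -62274/1893847 445687/1893847]
step 1: x' = x̄ + K·y = [182748/1893847, 1188938/1893847]
step 1: P' = (I − K·H)·P̄ = [1069395/1893847 -362655/1893847; -362655/1893847 445687/1893847]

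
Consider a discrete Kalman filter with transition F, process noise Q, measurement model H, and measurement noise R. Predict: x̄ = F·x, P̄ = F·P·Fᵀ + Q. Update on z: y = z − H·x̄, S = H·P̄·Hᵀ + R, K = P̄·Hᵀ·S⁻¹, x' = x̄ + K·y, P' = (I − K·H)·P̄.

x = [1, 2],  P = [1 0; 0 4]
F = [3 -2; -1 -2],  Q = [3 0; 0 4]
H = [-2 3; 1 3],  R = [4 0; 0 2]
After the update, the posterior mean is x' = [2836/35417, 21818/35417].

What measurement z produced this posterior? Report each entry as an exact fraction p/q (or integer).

z = [2, 2]

x̄ = F·x = [-1, -5]
P̄ = F·P·Fᵀ + Q = [28 13; 13 21]
S = H·P̄·Hᵀ + R = [149 94; 94 297]
K = P̄·Hᵀ·S⁻¹ = [-11347/35417 11581/35417; 3845/35417 7846/35417]
x' − x̄ = [38253/35417, 198903/35417] = K·y
y = (KᵀK)⁻¹·Kᵀ·(x' − x̄) = [15, 18]
z = y + H·x̄ = [15, 18] + [-13, -16] = [2, 2]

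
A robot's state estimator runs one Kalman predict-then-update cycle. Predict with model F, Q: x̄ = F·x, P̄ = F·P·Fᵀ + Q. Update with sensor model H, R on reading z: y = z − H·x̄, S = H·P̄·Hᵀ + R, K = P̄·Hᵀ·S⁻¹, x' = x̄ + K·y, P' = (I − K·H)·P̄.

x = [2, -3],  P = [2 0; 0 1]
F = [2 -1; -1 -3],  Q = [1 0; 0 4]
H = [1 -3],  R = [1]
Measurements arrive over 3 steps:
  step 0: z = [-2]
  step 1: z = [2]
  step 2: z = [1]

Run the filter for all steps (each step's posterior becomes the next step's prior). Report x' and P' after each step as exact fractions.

step 0: x̄ = F·x = [7, 7]
step 0: P̄ = F·P·Fᵀ + Q = [10 -1; -1 15]
step 0: y = z − H·x̄ = [12]
step 0: S = H·P̄·Hᵀ + R = [152]
step 0: K = P̄·Hᵀ·S⁻¹ = [13/152; -23/76]
step 0: x' = x̄ + K·y = [305/38, 64/19]
step 0: P' = (I − K·H)·P̄ = [1351/152 223/76; 223/76 41/38]
step 1: x̄ = F·x = [241/19, -689/38]
step 1: P̄ = F·P·Fᵀ + Q = [492/19 -555/19; -555/19 6111/152]
step 1: y = z − H·x̄ = [-2473/38]
step 1: S = H·P̄·Hᵀ + R = [85727/152]
step 1: K = P̄·Hᵀ·S⁻¹ = [17256/85727; -22773/85727]
step 1: x' = x̄ + K·y = [-35623/85727, -72323/85727]
step 1: P' = (I − K·H)·P̄ = [260868/85727 81204/85727; 81204/85727 34659/85727]
step 2: x̄ = F·x = [1077/85727, 252592/85727]
step 2: P̄ = F·P·Fᵀ + Q = [839042/85727 -823779/85727; -823779/85727 1402931/85727]
step 2: y = z − H·x̄ = [842426/85727]
step 2: S = H·P̄·Hᵀ + R = [18493822/85727]
step 2: K = P̄·Hᵀ·S⁻¹ = [114151/637718; -2516286/9246911]
step 2: x' = x̄ + K·y = [564878/318859, 2518588/9246911]
step 2: P' = (I − K·H)·P̄ = [1833601/637718 286575/318859; 286575/318859 3608987/9246911]

step 0: x' = [305/38, 64/19], P' = [1351/152 223/76; 223/76 41/38]
step 1: x' = [-35623/85727, -72323/85727], P' = [260868/85727 81204/85727; 81204/85727 34659/85727]
step 2: x' = [564878/318859, 2518588/9246911], P' = [1833601/637718 286575/318859; 286575/318859 3608987/9246911]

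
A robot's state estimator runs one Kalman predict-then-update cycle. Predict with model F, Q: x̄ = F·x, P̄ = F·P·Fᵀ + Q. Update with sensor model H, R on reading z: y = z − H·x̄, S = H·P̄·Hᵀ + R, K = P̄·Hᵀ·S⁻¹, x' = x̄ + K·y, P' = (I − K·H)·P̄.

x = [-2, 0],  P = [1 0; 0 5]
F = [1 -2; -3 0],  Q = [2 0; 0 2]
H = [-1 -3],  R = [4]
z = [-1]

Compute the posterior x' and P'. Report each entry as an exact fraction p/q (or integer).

x' = [-71/18, 11/6]
P' = [572/27 -62/9; -62/9 8/3]

x̄ = F·x = [-2, 6]
P̄ = F·P·Fᵀ + Q = [23 -3; -3 11]
y = z − H·x̄ = [15]
S = H·P̄·Hᵀ + R = [108]
K = P̄·Hᵀ·S⁻¹ = [-7/54; -5/18]
x' = x̄ + K·y = [-71/18, 11/6]
P' = (I − K·H)·P̄ = [572/27 -62/9; -62/9 8/3]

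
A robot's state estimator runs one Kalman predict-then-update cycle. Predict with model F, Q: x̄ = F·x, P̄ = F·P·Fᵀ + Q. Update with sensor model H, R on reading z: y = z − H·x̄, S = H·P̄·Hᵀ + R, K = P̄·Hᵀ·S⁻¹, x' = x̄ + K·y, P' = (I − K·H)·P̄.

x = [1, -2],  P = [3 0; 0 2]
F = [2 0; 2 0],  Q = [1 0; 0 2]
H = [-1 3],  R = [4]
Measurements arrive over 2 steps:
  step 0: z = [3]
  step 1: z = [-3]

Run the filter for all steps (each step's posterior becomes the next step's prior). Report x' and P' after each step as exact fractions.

step 0: x̄ = F·x = [2, 2]
step 0: P̄ = F·P·Fᵀ + Q = [13 12; 12 14]
step 0: y = z − H·x̄ = [-1]
step 0: S = H·P̄·Hᵀ + R = [71]
step 0: K = P̄·Hᵀ·S⁻¹ = [23/71; 30/71]
step 0: x' = x̄ + K·y = [119/71, 112/71]
step 0: P' = (I − K·H)·P̄ = [394/71 162/71; 162/71 94/71]
step 1: x̄ = F·x = [238/71, 238/71]
step 1: P̄ = F·P·Fᵀ + Q = [1647/71 1576/71; 1576/71 1718/71]
step 1: y = z − H·x̄ = [-689/71]
step 1: S = H·P̄·Hᵀ + R = [7937/71]
step 1: K = P̄·Hᵀ·S⁻¹ = [3081/7937; 3578/7937]
step 1: x' = x̄ + K·y = [-3293/7937, -8116/7937]
step 1: P' = (I − K·H)·P̄ = [50418/7937 20914/7937; 20914/7937 11742/7937]

step 0: x' = [119/71, 112/71], P' = [394/71 162/71; 162/71 94/71]
step 1: x' = [-3293/7937, -8116/7937], P' = [50418/7937 20914/7937; 20914/7937 11742/7937]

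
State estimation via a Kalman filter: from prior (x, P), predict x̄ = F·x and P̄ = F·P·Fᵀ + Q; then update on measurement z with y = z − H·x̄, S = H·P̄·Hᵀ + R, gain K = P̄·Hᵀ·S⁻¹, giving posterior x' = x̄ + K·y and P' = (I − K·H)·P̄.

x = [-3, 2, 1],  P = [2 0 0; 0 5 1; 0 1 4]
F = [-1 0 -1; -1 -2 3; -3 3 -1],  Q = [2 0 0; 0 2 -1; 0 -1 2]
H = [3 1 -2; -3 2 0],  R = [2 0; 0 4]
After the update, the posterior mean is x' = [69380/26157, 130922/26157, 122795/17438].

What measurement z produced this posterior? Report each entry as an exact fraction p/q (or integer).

z = [-1, 2]

x̄ = F·x = [2, 2, 14]
P̄ = F·P·Fᵀ + Q = [8 -8 7; -8 48 -26; 7 -26 63]
S = H·P̄·Hᵀ + R = [346 146; 146 364]
K = P̄·Hᵀ·S⁻¹ = [1642/26157 -3533/26157; 2536/26157 7606/26157; -6171/17438 -511/8719]
x' − x̄ = [17066/26157, 78608/26157, -121337/17438] = K·y
y = (KᵀK)⁻¹·Kᵀ·(x' − x̄) = [19, 4]
z = y + H·x̄ = [19, 4] + [-20, -2] = [-1, 2]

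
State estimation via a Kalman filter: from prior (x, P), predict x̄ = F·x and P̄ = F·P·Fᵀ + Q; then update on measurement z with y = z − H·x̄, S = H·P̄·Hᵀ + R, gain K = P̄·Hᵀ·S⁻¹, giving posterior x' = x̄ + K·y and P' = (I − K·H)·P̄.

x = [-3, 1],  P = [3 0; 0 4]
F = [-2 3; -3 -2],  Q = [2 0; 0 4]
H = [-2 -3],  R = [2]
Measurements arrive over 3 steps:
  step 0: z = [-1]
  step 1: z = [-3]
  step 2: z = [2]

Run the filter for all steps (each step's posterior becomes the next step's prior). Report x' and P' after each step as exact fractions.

step 0: x̄ = F·x = [9, 7]
step 0: P̄ = F·P·Fᵀ + Q = [50 -6; -6 47]
step 0: y = z − H·x̄ = [38]
step 0: S = H·P̄·Hᵀ + R = [553]
step 0: K = P̄·Hᵀ·S⁻¹ = [-82/553; -129/553]
step 0: x' = x̄ + K·y = [1861/553, -1031/553]
step 0: P' = (I − K·H)·P̄ = [20926/553 -13896/553; -13896/553 9350/553]
step 1: x̄ = F·x = [-6815/553, -503/79]
step 1: P̄ = F·P·Fᵀ + Q = [335712/553 19848/79; 19848/79 8742/79]
step 1: y = z − H·x̄ = [-25852/553]
step 1: S = H·P̄·Hᵀ + R = [3561932/553]
step 1: K = P̄·Hᵀ·S⁻¹ = [-272058/890483; -230727/1780966]
step 1: x' = x̄ + K·y = [1744307/890483, -276697/890483]
step 1: P' = (I − K·H)·P̄ = [5214480/890483 -3294948/890483; -3294948/890483 2273541/890483]
step 2: x̄ = F·x = [-4318705/890483, -4679527/890483]
step 2: P̄ = F·P·Fᵀ + Q = [82640131/890483 34120374/890483; 34120374/890483 20047040/890483]
step 2: y = z − H·x̄ = [-20895025/890483]
step 2: S = H·P̄·Hᵀ + R = [922209338/890483]
step 2: K = P̄·Hᵀ·S⁻¹ = [-133820692/461104669; -64190934/461104669]
step 2: x' = x̄ + K·y = [903792285/461104669, -916896311/461104669]
step 2: P' = (I − K·H)·P̄ = [2571407917/461104669 -1625058150/461104669; -1625058150/461104669 1126166056/461104669]

step 0: x' = [1861/553, -1031/553], P' = [20926/553 -13896/553; -13896/553 9350/553]
step 1: x' = [1744307/890483, -276697/890483], P' = [5214480/890483 -3294948/890483; -3294948/890483 2273541/890483]
step 2: x' = [903792285/461104669, -916896311/461104669], P' = [2571407917/461104669 -1625058150/461104669; -1625058150/461104669 1126166056/461104669]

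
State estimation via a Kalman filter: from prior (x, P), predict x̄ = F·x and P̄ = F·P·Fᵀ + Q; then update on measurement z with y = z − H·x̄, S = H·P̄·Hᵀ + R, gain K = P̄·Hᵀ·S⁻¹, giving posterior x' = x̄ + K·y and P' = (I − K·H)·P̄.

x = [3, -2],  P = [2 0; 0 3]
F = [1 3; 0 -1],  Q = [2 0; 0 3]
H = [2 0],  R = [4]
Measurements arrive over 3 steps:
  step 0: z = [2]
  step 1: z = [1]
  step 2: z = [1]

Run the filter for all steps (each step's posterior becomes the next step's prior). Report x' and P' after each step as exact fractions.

step 0: x' = [7/8, 7/8], P' = [31/32 -9/32; -9/32 111/32]
step 1: x' = [79/134, 17/536], P' = [65/67 -81/268; -81/268 1827/536]
step 2: x' = [17797/35198, 1697/70396], P' = [17063/17599 -5319/17599; -5319/17599 120003/35198]

step 0: x̄ = F·x = [-3, 2]
step 0: P̄ = F·P·Fᵀ + Q = [31 -9; -9 6]
step 0: y = z − H·x̄ = [8]
step 0: S = H·P̄·Hᵀ + R = [128]
step 0: K = P̄·Hᵀ·S⁻¹ = [31/64; -9/64]
step 0: x' = x̄ + K·y = [7/8, 7/8]
step 0: P' = (I − K·H)·P̄ = [31/32 -9/32; -9/32 111/32]
step 1: x̄ = F·x = [7/2, -7/8]
step 1: P̄ = F·P·Fᵀ + Q = [65/2 -81/8; -81/8 207/32]
step 1: y = z − H·x̄ = [-6]
step 1: S = H·P̄·Hᵀ + R = [134]
step 1: K = P̄·Hᵀ·S⁻¹ = [65/134; -81/536]
step 1: x' = x̄ + K·y = [79/134, 17/536]
step 1: P' = (I − K·H)·P̄ = [65/67 -81/268; -81/268 1827/536]
step 2: x̄ = F·x = [367/536, -17/536]
step 2: P̄ = F·P·Fᵀ + Q = [17063/536 -5319/536; -5319/536 3435/536]
step 2: y = z − H·x̄ = [-99/268]
step 2: S = H·P̄·Hᵀ + R = [17599/134]
step 2: K = P̄·Hᵀ·S⁻¹ = [17063/35198; -5319/35198]
step 2: x' = x̄ + K·y = [17797/35198, 1697/70396]
step 2: P' = (I − K·H)·P̄ = [17063/17599 -5319/17599; -5319/17599 120003/35198]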